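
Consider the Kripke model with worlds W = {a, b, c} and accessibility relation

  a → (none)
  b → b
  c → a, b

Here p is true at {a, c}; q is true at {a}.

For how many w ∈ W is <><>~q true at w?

2

a: no successors, so <><>~q fails. ✗
b: successors {b}; <>~q there: b:T. ✓
c: successors {a, b}; <>~q there: a:F, b:T. ✓
Satisfying worlds: {b, c}.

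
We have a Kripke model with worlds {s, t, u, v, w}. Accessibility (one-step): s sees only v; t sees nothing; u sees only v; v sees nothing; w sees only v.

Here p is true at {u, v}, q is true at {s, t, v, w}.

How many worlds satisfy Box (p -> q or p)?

s: successors {v}; p -> q or p there: v:T. ✓
t: no successors, so Box (p -> q or p) holds vacuously. ✓
u: successors {v}; p -> q or p there: v:T. ✓
v: no successors, so Box (p -> q or p) holds vacuously. ✓
w: successors {v}; p -> q or p there: v:T. ✓
Satisfying worlds: {s, t, u, v, w}.

5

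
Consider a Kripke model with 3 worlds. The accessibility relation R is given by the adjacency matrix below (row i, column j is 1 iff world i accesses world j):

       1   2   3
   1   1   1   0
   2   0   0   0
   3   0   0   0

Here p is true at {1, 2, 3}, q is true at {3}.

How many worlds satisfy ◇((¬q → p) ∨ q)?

1

1: successors {1, 2}; (¬q → p) ∨ q there: 1:T, 2:T. ✓
2: no successors, so ◇((¬q → p) ∨ q) fails. ✗
3: no successors, so ◇((¬q → p) ∨ q) fails. ✗
Satisfying worlds: {1}.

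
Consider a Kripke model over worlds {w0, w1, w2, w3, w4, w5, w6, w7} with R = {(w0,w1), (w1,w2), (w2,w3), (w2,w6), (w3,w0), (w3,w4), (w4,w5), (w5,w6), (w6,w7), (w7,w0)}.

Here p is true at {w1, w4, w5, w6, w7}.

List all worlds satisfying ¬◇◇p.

{w0, w6}

w0: ◇◇p is F. ✓
w1: ◇◇p is T. ✗
w2: ◇◇p is T. ✗
w3: ◇◇p is T. ✗
w4: ◇◇p is T. ✗
w5: ◇◇p is T. ✗
w6: ◇◇p is F. ✓
w7: ◇◇p is T. ✗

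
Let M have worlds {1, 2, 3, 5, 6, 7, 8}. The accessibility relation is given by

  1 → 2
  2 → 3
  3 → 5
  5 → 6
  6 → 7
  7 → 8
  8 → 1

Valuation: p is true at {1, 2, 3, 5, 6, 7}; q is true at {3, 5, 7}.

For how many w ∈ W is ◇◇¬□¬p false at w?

1: successors {2}; ◇¬□¬p there: 2:T. ✓
2: successors {3}; ◇¬□¬p there: 3:T. ✓
3: successors {5}; ◇¬□¬p there: 5:T. ✓
5: successors {6}; ◇¬□¬p there: 6:F. ✗
6: successors {7}; ◇¬□¬p there: 7:T. ✓
7: successors {8}; ◇¬□¬p there: 8:T. ✓
8: successors {1}; ◇¬□¬p there: 1:T. ✓
Satisfying worlds: {1, 2, 3, 6, 7, 8}.
So ◇◇¬□¬p fails at the other 1 world.

1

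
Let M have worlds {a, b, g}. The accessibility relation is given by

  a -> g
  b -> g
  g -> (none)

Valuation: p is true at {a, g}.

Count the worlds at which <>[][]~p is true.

2

a: successors {g}; [][]~p there: g:T. ✓
b: successors {g}; [][]~p there: g:T. ✓
g: no successors, so <>[][]~p fails. ✗
Satisfying worlds: {a, b}.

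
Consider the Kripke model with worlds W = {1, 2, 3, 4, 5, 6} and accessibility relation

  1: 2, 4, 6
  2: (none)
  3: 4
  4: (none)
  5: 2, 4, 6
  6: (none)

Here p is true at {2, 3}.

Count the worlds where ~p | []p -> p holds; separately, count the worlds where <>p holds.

For ~p | []p -> p:
1: ~p | []p is T, p is F. ✗
2: ~p | []p is T, p is T. ✓
3: ~p | []p is F, p is T. ✓
4: ~p | []p is T, p is F. ✗
5: ~p | []p is T, p is F. ✗
6: ~p | []p is T, p is F. ✗
— 2 worlds.
For <>p:
1: successors {2, 4, 6}; p there: 2:T, 4:F, 6:F. ✓
2: no successors, so <>p fails. ✗
3: successors {4}; p there: 4:F. ✗
4: no successors, so <>p fails. ✗
5: successors {2, 4, 6}; p there: 2:T, 4:F, 6:F. ✓
6: no successors, so <>p fails. ✗
— 2 worlds.

2 and 2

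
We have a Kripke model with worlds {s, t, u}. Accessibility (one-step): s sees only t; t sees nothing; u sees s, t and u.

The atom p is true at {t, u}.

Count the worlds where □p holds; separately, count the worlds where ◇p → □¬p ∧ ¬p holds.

2 and 1

For □p:
s: successors {t}; p there: t:T. ✓
t: no successors, so □p holds vacuously. ✓
u: successors {s, t, u}; p there: s:F, t:T, u:T. ✗
— 2 worlds.
For ◇p → □¬p ∧ ¬p:
s: ◇p is T, □¬p ∧ ¬p is F. ✗
t: ◇p is F, □¬p ∧ ¬p is F. ✓
u: ◇p is T, □¬p ∧ ¬p is F. ✗
— 1 world.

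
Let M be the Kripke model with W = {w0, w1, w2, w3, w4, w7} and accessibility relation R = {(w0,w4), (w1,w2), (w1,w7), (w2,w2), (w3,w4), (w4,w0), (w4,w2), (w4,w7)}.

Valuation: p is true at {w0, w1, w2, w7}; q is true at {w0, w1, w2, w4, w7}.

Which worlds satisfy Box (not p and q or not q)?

w0: successors {w4}; not p and q or not q there: w4:T. ✓
w1: successors {w2, w7}; not p and q or not q there: w2:F, w7:F. ✗
w2: successors {w2}; not p and q or not q there: w2:F. ✗
w3: successors {w4}; not p and q or not q there: w4:T. ✓
w4: successors {w0, w2, w7}; not p and q or not q there: w0:F, w2:F, w7:F. ✗
w7: no successors, so Box (not p and q or not q) holds vacuously. ✓

{w0, w3, w7}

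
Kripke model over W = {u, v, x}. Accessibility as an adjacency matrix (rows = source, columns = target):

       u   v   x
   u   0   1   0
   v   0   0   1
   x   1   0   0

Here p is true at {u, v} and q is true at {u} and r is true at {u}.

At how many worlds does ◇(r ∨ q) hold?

1

u: successors {v}; r ∨ q there: v:F. ✗
v: successors {x}; r ∨ q there: x:F. ✗
x: successors {u}; r ∨ q there: u:T. ✓
Satisfying worlds: {x}.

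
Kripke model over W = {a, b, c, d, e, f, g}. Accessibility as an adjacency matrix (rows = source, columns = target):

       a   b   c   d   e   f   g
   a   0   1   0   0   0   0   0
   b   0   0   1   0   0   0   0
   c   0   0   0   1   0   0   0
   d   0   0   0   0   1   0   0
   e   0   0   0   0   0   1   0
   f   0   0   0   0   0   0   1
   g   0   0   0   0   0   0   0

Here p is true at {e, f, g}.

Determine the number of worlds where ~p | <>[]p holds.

a: ~p is T, <>[]p is F. ✓
b: ~p is T, <>[]p is F. ✓
c: ~p is T, <>[]p is T. ✓
d: ~p is T, <>[]p is T. ✓
e: ~p is F, <>[]p is T. ✓
f: ~p is F, <>[]p is T. ✓
g: ~p is F, <>[]p is F. ✗
Satisfying worlds: {a, b, c, d, e, f}.

6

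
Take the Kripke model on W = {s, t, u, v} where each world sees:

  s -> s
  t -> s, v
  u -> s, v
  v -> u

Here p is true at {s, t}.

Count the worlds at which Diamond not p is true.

s: successors {s}; not p there: s:F. ✗
t: successors {s, v}; not p there: s:F, v:T. ✓
u: successors {s, v}; not p there: s:F, v:T. ✓
v: successors {u}; not p there: u:T. ✓
Satisfying worlds: {t, u, v}.

3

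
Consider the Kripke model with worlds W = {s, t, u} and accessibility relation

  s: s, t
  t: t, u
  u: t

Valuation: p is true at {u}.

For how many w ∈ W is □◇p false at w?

s: successors {s, t}; ◇p there: s:F, t:T. ✗
t: successors {t, u}; ◇p there: t:T, u:F. ✗
u: successors {t}; ◇p there: t:T. ✓
Satisfying worlds: {u}.
So □◇p fails at the other 2 worlds.

2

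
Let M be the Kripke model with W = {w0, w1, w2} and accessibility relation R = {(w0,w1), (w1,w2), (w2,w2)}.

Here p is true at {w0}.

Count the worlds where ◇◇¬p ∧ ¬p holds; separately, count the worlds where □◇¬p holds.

For ◇◇¬p ∧ ¬p:
w0: ◇◇¬p is T, ¬p is F. ✗
w1: ◇◇¬p is T, ¬p is T. ✓
w2: ◇◇¬p is T, ¬p is T. ✓
— 2 worlds.
For □◇¬p:
w0: successors {w1}; ◇¬p there: w1:T. ✓
w1: successors {w2}; ◇¬p there: w2:T. ✓
w2: successors {w2}; ◇¬p there: w2:T. ✓
— 3 worlds.

2 and 3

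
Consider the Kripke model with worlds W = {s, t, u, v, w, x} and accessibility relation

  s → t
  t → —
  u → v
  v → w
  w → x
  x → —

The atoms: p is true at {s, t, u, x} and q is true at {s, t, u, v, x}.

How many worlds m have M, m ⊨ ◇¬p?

s: successors {t}; ¬p there: t:F. ✗
t: no successors, so ◇¬p fails. ✗
u: successors {v}; ¬p there: v:T. ✓
v: successors {w}; ¬p there: w:T. ✓
w: successors {x}; ¬p there: x:F. ✗
x: no successors, so ◇¬p fails. ✗
Satisfying worlds: {u, v}.

2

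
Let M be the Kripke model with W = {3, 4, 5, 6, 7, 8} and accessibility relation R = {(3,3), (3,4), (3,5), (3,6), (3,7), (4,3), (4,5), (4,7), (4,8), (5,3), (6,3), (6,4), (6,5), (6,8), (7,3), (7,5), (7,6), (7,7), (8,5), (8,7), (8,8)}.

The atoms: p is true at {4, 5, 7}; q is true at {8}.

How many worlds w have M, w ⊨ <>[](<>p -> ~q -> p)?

3: successors {3, 4, 5, 6, 7}; [](<>p -> ~q -> p) there: 3:F, 4:F, 5:F, 6:F, 7:F. ✗
4: successors {3, 5, 7, 8}; [](<>p -> ~q -> p) there: 3:F, 5:F, 7:F, 8:T. ✓
5: successors {3}; [](<>p -> ~q -> p) there: 3:F. ✗
6: successors {3, 4, 5, 8}; [](<>p -> ~q -> p) there: 3:F, 4:F, 5:F, 8:T. ✓
7: successors {3, 5, 6, 7}; [](<>p -> ~q -> p) there: 3:F, 5:F, 6:F, 7:F. ✗
8: successors {5, 7, 8}; [](<>p -> ~q -> p) there: 5:F, 7:F, 8:T. ✓
Satisfying worlds: {4, 6, 8}.

3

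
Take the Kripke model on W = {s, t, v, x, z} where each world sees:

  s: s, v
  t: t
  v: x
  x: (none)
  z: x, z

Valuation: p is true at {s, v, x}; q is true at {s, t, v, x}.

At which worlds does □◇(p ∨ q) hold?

s: successors {s, v}; ◇(p ∨ q) there: s:T, v:T. ✓
t: successors {t}; ◇(p ∨ q) there: t:T. ✓
v: successors {x}; ◇(p ∨ q) there: x:F. ✗
x: no successors, so □◇(p ∨ q) holds vacuously. ✓
z: successors {x, z}; ◇(p ∨ q) there: x:F, z:T. ✗

{s, t, x}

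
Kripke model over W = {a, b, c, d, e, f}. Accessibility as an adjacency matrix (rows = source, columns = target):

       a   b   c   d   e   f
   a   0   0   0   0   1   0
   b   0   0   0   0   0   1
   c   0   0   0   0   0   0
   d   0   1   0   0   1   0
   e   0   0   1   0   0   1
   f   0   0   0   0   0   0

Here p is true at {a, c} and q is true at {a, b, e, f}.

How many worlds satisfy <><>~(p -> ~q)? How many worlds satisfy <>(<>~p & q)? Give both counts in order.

For <><>~(p -> ~q):
a: successors {e}; <>~(p -> ~q) there: e:F. ✗
b: successors {f}; <>~(p -> ~q) there: f:F. ✗
c: no successors, so <><>~(p -> ~q) fails. ✗
d: successors {b, e}; <>~(p -> ~q) there: b:F, e:F. ✗
e: successors {c, f}; <>~(p -> ~q) there: c:F, f:F. ✗
f: no successors, so <><>~(p -> ~q) fails. ✗
— 0 worlds.
For <>(<>~p & q):
a: successors {e}; <>~p & q there: e:T. ✓
b: successors {f}; <>~p & q there: f:F. ✗
c: no successors, so <>(<>~p & q) fails. ✗
d: successors {b, e}; <>~p & q there: b:T, e:T. ✓
e: successors {c, f}; <>~p & q there: c:F, f:F. ✗
f: no successors, so <>(<>~p & q) fails. ✗
— 2 worlds.

0 and 2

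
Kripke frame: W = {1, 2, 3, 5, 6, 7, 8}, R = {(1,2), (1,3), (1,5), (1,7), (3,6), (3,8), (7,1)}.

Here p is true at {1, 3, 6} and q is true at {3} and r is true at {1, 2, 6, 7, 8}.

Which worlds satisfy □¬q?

{2, 3, 5, 6, 7, 8}

1: successors {2, 3, 5, 7}; ¬q there: 2:T, 3:F, 5:T, 7:T. ✗
2: no successors, so □¬q holds vacuously. ✓
3: successors {6, 8}; ¬q there: 6:T, 8:T. ✓
5: no successors, so □¬q holds vacuously. ✓
6: no successors, so □¬q holds vacuously. ✓
7: successors {1}; ¬q there: 1:T. ✓
8: no successors, so □¬q holds vacuously. ✓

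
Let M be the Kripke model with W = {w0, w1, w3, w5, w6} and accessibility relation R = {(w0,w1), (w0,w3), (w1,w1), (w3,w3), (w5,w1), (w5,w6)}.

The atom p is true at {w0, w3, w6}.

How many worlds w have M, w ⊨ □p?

2

w0: successors {w1, w3}; p there: w1:F, w3:T. ✗
w1: successors {w1}; p there: w1:F. ✗
w3: successors {w3}; p there: w3:T. ✓
w5: successors {w1, w6}; p there: w1:F, w6:T. ✗
w6: no successors, so □p holds vacuously. ✓
Satisfying worlds: {w3, w6}.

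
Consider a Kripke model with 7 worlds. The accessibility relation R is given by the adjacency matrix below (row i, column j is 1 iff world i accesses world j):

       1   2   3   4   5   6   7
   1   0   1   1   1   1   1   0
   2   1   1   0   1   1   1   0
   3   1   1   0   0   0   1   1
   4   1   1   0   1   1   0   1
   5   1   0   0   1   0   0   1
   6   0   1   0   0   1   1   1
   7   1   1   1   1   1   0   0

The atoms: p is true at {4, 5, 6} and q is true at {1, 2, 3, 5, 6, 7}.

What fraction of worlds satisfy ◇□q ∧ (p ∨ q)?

1: ◇□q is T, p ∨ q is T. ✓
2: ◇□q is T, p ∨ q is T. ✓
3: ◇□q is T, p ∨ q is T. ✓
4: ◇□q is F, p ∨ q is T. ✗
5: ◇□q is F, p ∨ q is T. ✗
6: ◇□q is T, p ∨ q is T. ✓
7: ◇□q is T, p ∨ q is T. ✓
That's 5 of 7 worlds, so 5/7.

5/7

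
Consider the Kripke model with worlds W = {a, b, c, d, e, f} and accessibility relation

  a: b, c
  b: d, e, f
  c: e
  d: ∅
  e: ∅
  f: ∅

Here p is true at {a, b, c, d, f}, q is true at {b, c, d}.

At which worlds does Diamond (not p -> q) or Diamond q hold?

{a, b}

a: Diamond (not p -> q) is T, Diamond q is T. ✓
b: Diamond (not p -> q) is T, Diamond q is T. ✓
c: Diamond (not p -> q) is F, Diamond q is F. ✗
d: Diamond (not p -> q) is F, Diamond q is F. ✗
e: Diamond (not p -> q) is F, Diamond q is F. ✗
f: Diamond (not p -> q) is F, Diamond q is F. ✗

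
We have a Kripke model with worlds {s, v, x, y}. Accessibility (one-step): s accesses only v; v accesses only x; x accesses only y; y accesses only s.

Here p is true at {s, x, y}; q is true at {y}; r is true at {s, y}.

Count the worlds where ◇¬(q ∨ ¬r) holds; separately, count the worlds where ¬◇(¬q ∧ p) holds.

1 and 2

For ◇¬(q ∨ ¬r):
s: successors {v}; ¬(q ∨ ¬r) there: v:F. ✗
v: successors {x}; ¬(q ∨ ¬r) there: x:F. ✗
x: successors {y}; ¬(q ∨ ¬r) there: y:F. ✗
y: successors {s}; ¬(q ∨ ¬r) there: s:T. ✓
— 1 world.
For ¬◇(¬q ∧ p):
s: ◇(¬q ∧ p) is F. ✓
v: ◇(¬q ∧ p) is T. ✗
x: ◇(¬q ∧ p) is F. ✓
y: ◇(¬q ∧ p) is T. ✗
— 2 worlds.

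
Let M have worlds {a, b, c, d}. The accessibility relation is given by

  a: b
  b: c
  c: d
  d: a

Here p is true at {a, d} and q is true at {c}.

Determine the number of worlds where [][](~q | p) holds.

a: successors {b}; [](~q | p) there: b:F. ✗
b: successors {c}; [](~q | p) there: c:T. ✓
c: successors {d}; [](~q | p) there: d:T. ✓
d: successors {a}; [](~q | p) there: a:T. ✓
Satisfying worlds: {b, c, d}.

3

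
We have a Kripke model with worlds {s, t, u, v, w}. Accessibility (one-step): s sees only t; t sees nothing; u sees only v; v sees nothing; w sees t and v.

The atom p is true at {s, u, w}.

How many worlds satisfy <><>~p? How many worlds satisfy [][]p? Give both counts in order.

For <><>~p:
s: successors {t}; <>~p there: t:F. ✗
t: no successors, so <><>~p fails. ✗
u: successors {v}; <>~p there: v:F. ✗
v: no successors, so <><>~p fails. ✗
w: successors {t, v}; <>~p there: t:F, v:F. ✗
— 0 worlds.
For [][]p:
s: successors {t}; []p there: t:T. ✓
t: no successors, so [][]p holds vacuously. ✓
u: successors {v}; []p there: v:T. ✓
v: no successors, so [][]p holds vacuously. ✓
w: successors {t, v}; []p there: t:T, v:T. ✓
— 5 worlds.

0 and 5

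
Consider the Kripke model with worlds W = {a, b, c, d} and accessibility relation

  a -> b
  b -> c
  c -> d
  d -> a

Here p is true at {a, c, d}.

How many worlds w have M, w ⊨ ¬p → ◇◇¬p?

3

a: ¬p is F, ◇◇¬p is F. ✓
b: ¬p is T, ◇◇¬p is F. ✗
c: ¬p is F, ◇◇¬p is F. ✓
d: ¬p is F, ◇◇¬p is T. ✓
Satisfying worlds: {a, c, d}.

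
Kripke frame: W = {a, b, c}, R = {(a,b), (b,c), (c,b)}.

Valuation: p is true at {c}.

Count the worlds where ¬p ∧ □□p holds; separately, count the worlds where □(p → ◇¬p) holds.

For ¬p ∧ □□p:
a: ¬p is T, □□p is T. ✓
b: ¬p is T, □□p is F. ✗
c: ¬p is F, □□p is T. ✗
— 1 world.
For □(p → ◇¬p):
a: successors {b}; p → ◇¬p there: b:T. ✓
b: successors {c}; p → ◇¬p there: c:T. ✓
c: successors {b}; p → ◇¬p there: b:T. ✓
— 3 worlds.

1 and 3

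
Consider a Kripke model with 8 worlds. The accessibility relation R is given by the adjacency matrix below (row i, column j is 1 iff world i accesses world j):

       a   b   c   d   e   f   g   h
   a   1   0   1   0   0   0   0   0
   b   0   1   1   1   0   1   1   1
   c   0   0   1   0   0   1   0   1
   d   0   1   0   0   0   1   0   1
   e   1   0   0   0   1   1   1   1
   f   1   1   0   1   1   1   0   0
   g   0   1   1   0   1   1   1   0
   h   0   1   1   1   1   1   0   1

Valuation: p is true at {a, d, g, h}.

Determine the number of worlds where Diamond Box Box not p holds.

0

a: successors {a, c}; Box Box not p there: a:F, c:F. ✗
b: successors {b, c, d, f, g, h}; Box Box not p there: b:F, c:F, d:F, f:F, g:F, h:F. ✗
c: successors {c, f, h}; Box Box not p there: c:F, f:F, h:F. ✗
d: successors {b, f, h}; Box Box not p there: b:F, f:F, h:F. ✗
e: successors {a, e, f, g, h}; Box Box not p there: a:F, e:F, f:F, g:F, h:F. ✗
f: successors {a, b, d, e, f}; Box Box not p there: a:F, b:F, d:F, e:F, f:F. ✗
g: successors {b, c, e, f, g}; Box Box not p there: b:F, c:F, e:F, f:F, g:F. ✗
h: successors {b, c, d, e, f, h}; Box Box not p there: b:F, c:F, d:F, e:F, f:F, h:F. ✗
Satisfying worlds: ∅.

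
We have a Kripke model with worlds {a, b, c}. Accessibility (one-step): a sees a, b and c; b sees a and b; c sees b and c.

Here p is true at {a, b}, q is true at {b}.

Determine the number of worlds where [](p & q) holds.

0

a: successors {a, b, c}; p & q there: a:F, b:T, c:F. ✗
b: successors {a, b}; p & q there: a:F, b:T. ✗
c: successors {b, c}; p & q there: b:T, c:F. ✗
Satisfying worlds: ∅.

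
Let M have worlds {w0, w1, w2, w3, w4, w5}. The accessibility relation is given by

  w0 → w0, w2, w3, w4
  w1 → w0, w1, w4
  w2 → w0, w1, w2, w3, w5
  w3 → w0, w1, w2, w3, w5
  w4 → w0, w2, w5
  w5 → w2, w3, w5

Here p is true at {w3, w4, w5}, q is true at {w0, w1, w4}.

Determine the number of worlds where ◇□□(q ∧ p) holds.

w0: successors {w0, w2, w3, w4}; □□(q ∧ p) there: w0:F, w2:F, w3:F, w4:F. ✗
w1: successors {w0, w1, w4}; □□(q ∧ p) there: w0:F, w1:F, w4:F. ✗
w2: successors {w0, w1, w2, w3, w5}; □□(q ∧ p) there: w0:F, w1:F, w2:F, w3:F, w5:F. ✗
w3: successors {w0, w1, w2, w3, w5}; □□(q ∧ p) there: w0:F, w1:F, w2:F, w3:F, w5:F. ✗
w4: successors {w0, w2, w5}; □□(q ∧ p) there: w0:F, w2:F, w5:F. ✗
w5: successors {w2, w3, w5}; □□(q ∧ p) there: w2:F, w3:F, w5:F. ✗
Satisfying worlds: ∅.

0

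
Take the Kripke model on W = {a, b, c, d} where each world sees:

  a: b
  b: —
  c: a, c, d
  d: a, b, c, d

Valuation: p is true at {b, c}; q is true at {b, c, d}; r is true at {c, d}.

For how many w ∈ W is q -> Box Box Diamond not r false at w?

a: q is F, Box Box Diamond not r is T. ✓
b: q is T, Box Box Diamond not r is T. ✓
c: q is T, Box Box Diamond not r is F. ✗
d: q is T, Box Box Diamond not r is F. ✗
Satisfying worlds: {a, b}.
So q -> Box Box Diamond not r fails at the other 2 worlds.

2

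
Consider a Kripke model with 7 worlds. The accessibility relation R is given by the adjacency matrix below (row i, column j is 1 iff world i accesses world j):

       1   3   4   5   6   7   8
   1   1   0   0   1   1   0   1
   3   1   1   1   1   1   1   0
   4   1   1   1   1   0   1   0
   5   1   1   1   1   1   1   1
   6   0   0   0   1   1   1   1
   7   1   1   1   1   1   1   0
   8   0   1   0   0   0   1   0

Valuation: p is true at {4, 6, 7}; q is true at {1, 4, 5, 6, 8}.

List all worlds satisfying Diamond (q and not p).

1: successors {1, 5, 6, 8}; q and not p there: 1:T, 5:T, 6:F, 8:T. ✓
3: successors {1, 3, 4, 5, 6, 7}; q and not p there: 1:T, 3:F, 4:F, 5:T, 6:F, 7:F. ✓
4: successors {1, 3, 4, 5, 7}; q and not p there: 1:T, 3:F, 4:F, 5:T, 7:F. ✓
5: successors {1, 3, 4, 5, 6, 7, 8}; q and not p there: 1:T, 3:F, 4:F, 5:T, 6:F, 7:F, 8:T. ✓
6: successors {5, 6, 7, 8}; q and not p there: 5:T, 6:F, 7:F, 8:T. ✓
7: successors {1, 3, 4, 5, 6, 7}; q and not p there: 1:T, 3:F, 4:F, 5:T, 6:F, 7:F. ✓
8: successors {3, 7}; q and not p there: 3:F, 7:F. ✗

{1, 3, 4, 5, 6, 7}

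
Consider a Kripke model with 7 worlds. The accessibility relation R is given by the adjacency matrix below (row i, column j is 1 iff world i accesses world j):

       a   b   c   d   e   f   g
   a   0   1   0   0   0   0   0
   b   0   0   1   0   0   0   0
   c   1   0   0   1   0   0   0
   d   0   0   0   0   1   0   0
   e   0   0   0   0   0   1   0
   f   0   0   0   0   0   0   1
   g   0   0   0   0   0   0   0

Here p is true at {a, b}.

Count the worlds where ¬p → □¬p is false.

a: ¬p is F, □¬p is F. ✓
b: ¬p is F, □¬p is T. ✓
c: ¬p is T, □¬p is F. ✗
d: ¬p is T, □¬p is T. ✓
e: ¬p is T, □¬p is T. ✓
f: ¬p is T, □¬p is T. ✓
g: ¬p is T, □¬p is T. ✓
Satisfying worlds: {a, b, d, e, f, g}.
So ¬p → □¬p fails at the other 1 world.

1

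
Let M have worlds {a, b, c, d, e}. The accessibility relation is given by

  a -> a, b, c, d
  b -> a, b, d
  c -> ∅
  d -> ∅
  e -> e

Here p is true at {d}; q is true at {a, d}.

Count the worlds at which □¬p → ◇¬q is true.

3

a: □¬p is F, ◇¬q is T. ✓
b: □¬p is F, ◇¬q is T. ✓
c: □¬p is T, ◇¬q is F. ✗
d: □¬p is T, ◇¬q is F. ✗
e: □¬p is T, ◇¬q is T. ✓
Satisfying worlds: {a, b, e}.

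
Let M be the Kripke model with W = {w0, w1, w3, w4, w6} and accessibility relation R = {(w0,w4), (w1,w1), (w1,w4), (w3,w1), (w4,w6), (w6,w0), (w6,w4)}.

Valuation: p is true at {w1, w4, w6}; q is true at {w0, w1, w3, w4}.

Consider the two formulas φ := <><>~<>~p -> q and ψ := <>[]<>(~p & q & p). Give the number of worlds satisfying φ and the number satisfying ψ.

4 and 0

For <><>~<>~p -> q:
w0: <><>~<>~p is F, q is T. ✓
w1: <><>~<>~p is T, q is T. ✓
w3: <><>~<>~p is T, q is T. ✓
w4: <><>~<>~p is T, q is T. ✓
w6: <><>~<>~p is T, q is F. ✗
— 4 worlds.
For <>[]<>(~p & q & p):
w0: successors {w4}; []<>(~p & q & p) there: w4:F. ✗
w1: successors {w1, w4}; []<>(~p & q & p) there: w1:F, w4:F. ✗
w3: successors {w1}; []<>(~p & q & p) there: w1:F. ✗
w4: successors {w6}; []<>(~p & q & p) there: w6:F. ✗
w6: successors {w0, w4}; []<>(~p & q & p) there: w0:F, w4:F. ✗
— 0 worlds.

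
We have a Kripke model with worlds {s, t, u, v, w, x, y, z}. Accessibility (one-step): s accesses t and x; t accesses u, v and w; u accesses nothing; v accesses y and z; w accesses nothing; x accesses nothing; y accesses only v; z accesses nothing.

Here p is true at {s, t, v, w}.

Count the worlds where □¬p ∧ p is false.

6

s: □¬p is F, p is T. ✗
t: □¬p is F, p is T. ✗
u: □¬p is T, p is F. ✗
v: □¬p is T, p is T. ✓
w: □¬p is T, p is T. ✓
x: □¬p is T, p is F. ✗
y: □¬p is F, p is F. ✗
z: □¬p is T, p is F. ✗
Satisfying worlds: {v, w}.
So □¬p ∧ p fails at the other 6 worlds.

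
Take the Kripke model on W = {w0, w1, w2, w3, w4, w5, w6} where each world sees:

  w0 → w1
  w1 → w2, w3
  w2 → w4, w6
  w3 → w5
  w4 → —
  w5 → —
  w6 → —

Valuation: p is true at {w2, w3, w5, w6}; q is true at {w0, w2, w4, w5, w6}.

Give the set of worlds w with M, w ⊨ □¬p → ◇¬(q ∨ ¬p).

{w1, w2, w3}

w0: □¬p is T, ◇¬(q ∨ ¬p) is F. ✗
w1: □¬p is F, ◇¬(q ∨ ¬p) is T. ✓
w2: □¬p is F, ◇¬(q ∨ ¬p) is F. ✓
w3: □¬p is F, ◇¬(q ∨ ¬p) is F. ✓
w4: □¬p is T, ◇¬(q ∨ ¬p) is F. ✗
w5: □¬p is T, ◇¬(q ∨ ¬p) is F. ✗
w6: □¬p is T, ◇¬(q ∨ ¬p) is F. ✗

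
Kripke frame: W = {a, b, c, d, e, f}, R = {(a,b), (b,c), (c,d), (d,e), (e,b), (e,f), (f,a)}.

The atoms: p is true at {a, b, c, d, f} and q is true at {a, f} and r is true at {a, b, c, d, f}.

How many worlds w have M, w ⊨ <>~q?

a: successors {b}; ~q there: b:T. ✓
b: successors {c}; ~q there: c:T. ✓
c: successors {d}; ~q there: d:T. ✓
d: successors {e}; ~q there: e:T. ✓
e: successors {b, f}; ~q there: b:T, f:F. ✓
f: successors {a}; ~q there: a:F. ✗
Satisfying worlds: {a, b, c, d, e}.

5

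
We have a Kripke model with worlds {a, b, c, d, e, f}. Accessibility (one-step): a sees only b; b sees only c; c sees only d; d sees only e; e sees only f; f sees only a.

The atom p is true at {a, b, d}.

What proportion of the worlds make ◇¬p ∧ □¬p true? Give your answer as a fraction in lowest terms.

1/2

a: ◇¬p is F, □¬p is F. ✗
b: ◇¬p is T, □¬p is T. ✓
c: ◇¬p is F, □¬p is F. ✗
d: ◇¬p is T, □¬p is T. ✓
e: ◇¬p is T, □¬p is T. ✓
f: ◇¬p is F, □¬p is F. ✗
That's 3 of 6 worlds, so 3/6 = 1/2.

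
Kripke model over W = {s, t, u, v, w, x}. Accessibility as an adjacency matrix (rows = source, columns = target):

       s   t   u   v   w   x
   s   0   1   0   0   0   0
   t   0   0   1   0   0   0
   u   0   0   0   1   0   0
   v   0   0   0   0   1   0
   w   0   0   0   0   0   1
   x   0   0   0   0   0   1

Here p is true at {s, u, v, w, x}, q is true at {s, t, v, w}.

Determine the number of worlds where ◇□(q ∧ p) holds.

2

s: successors {t}; □(q ∧ p) there: t:F. ✗
t: successors {u}; □(q ∧ p) there: u:T. ✓
u: successors {v}; □(q ∧ p) there: v:T. ✓
v: successors {w}; □(q ∧ p) there: w:F. ✗
w: successors {x}; □(q ∧ p) there: x:F. ✗
x: successors {x}; □(q ∧ p) there: x:F. ✗
Satisfying worlds: {t, u}.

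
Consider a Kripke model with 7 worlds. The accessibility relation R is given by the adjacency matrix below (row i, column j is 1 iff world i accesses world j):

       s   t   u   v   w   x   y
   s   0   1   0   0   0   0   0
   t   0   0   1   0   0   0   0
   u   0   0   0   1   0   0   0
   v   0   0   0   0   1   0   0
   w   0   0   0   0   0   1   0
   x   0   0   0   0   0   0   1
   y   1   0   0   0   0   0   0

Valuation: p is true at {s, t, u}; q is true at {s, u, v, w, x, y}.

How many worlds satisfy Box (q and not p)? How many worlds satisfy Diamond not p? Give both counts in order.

For Box (q and not p):
s: successors {t}; q and not p there: t:F. ✗
t: successors {u}; q and not p there: u:F. ✗
u: successors {v}; q and not p there: v:T. ✓
v: successors {w}; q and not p there: w:T. ✓
w: successors {x}; q and not p there: x:T. ✓
x: successors {y}; q and not p there: y:T. ✓
y: successors {s}; q and not p there: s:F. ✗
— 4 worlds.
For Diamond not p:
s: successors {t}; not p there: t:F. ✗
t: successors {u}; not p there: u:F. ✗
u: successors {v}; not p there: v:T. ✓
v: successors {w}; not p there: w:T. ✓
w: successors {x}; not p there: x:T. ✓
x: successors {y}; not p there: y:T. ✓
y: successors {s}; not p there: s:F. ✗
— 4 worlds.

4 and 4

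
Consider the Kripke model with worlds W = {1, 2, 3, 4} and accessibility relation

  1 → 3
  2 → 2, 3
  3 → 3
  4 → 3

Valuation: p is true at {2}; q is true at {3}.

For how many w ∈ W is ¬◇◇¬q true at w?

1: ◇◇¬q is F. ✓
2: ◇◇¬q is T. ✗
3: ◇◇¬q is F. ✓
4: ◇◇¬q is F. ✓
Satisfying worlds: {1, 3, 4}.

3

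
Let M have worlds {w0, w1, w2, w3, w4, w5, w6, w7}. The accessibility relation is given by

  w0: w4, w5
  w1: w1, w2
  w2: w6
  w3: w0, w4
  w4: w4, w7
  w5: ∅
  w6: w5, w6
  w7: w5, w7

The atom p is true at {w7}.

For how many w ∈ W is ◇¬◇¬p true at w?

w0: successors {w4, w5}; ¬◇¬p there: w4:F, w5:T. ✓
w1: successors {w1, w2}; ¬◇¬p there: w1:F, w2:F. ✗
w2: successors {w6}; ¬◇¬p there: w6:F. ✗
w3: successors {w0, w4}; ¬◇¬p there: w0:F, w4:F. ✗
w4: successors {w4, w7}; ¬◇¬p there: w4:F, w7:F. ✗
w5: no successors, so ◇¬◇¬p fails. ✗
w6: successors {w5, w6}; ¬◇¬p there: w5:T, w6:F. ✓
w7: successors {w5, w7}; ¬◇¬p there: w5:T, w7:F. ✓
Satisfying worlds: {w0, w6, w7}.

3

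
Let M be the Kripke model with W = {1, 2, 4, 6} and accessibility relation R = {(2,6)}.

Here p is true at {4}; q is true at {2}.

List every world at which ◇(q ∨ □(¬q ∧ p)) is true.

{2}

1: no successors, so ◇(q ∨ □(¬q ∧ p)) fails. ✗
2: successors {6}; q ∨ □(¬q ∧ p) there: 6:T. ✓
4: no successors, so ◇(q ∨ □(¬q ∧ p)) fails. ✗
6: no successors, so ◇(q ∨ □(¬q ∧ p)) fails. ✗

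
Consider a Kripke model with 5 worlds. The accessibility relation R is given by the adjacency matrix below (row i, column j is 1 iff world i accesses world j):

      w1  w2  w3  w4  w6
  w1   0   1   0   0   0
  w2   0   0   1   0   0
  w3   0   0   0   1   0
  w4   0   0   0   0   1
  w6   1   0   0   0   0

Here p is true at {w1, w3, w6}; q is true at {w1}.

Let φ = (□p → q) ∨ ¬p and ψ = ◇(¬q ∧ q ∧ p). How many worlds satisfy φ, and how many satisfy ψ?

4 and 0

For (□p → q) ∨ ¬p:
w1: □p → q is T, ¬p is F. ✓
w2: □p → q is F, ¬p is T. ✓
w3: □p → q is T, ¬p is F. ✓
w4: □p → q is F, ¬p is T. ✓
w6: □p → q is F, ¬p is F. ✗
— 4 worlds.
For ◇(¬q ∧ q ∧ p):
w1: successors {w2}; ¬q ∧ q ∧ p there: w2:F. ✗
w2: successors {w3}; ¬q ∧ q ∧ p there: w3:F. ✗
w3: successors {w4}; ¬q ∧ q ∧ p there: w4:F. ✗
w4: successors {w6}; ¬q ∧ q ∧ p there: w6:F. ✗
w6: successors {w1}; ¬q ∧ q ∧ p there: w1:F. ✗
— 0 worlds.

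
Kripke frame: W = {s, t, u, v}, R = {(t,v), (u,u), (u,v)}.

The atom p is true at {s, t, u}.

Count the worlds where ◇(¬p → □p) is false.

s: no successors, so ◇(¬p → □p) fails. ✗
t: successors {v}; ¬p → □p there: v:T. ✓
u: successors {u, v}; ¬p → □p there: u:T, v:T. ✓
v: no successors, so ◇(¬p → □p) fails. ✗
Satisfying worlds: {t, u}.
So ◇(¬p → □p) fails at the other 2 worlds.

2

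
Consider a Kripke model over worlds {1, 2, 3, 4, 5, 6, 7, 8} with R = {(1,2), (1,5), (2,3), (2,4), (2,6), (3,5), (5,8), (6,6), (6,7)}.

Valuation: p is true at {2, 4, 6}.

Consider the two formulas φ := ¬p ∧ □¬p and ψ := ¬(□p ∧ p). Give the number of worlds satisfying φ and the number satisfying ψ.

4 and 7

For ¬p ∧ □¬p:
1: ¬p is T, □¬p is F. ✗
2: ¬p is F, □¬p is F. ✗
3: ¬p is T, □¬p is T. ✓
4: ¬p is F, □¬p is T. ✗
5: ¬p is T, □¬p is T. ✓
6: ¬p is F, □¬p is F. ✗
7: ¬p is T, □¬p is T. ✓
8: ¬p is T, □¬p is T. ✓
— 4 worlds.
For ¬(□p ∧ p):
1: □p ∧ p is F. ✓
2: □p ∧ p is F. ✓
3: □p ∧ p is F. ✓
4: □p ∧ p is T. ✗
5: □p ∧ p is F. ✓
6: □p ∧ p is F. ✓
7: □p ∧ p is F. ✓
8: □p ∧ p is F. ✓
— 7 worlds.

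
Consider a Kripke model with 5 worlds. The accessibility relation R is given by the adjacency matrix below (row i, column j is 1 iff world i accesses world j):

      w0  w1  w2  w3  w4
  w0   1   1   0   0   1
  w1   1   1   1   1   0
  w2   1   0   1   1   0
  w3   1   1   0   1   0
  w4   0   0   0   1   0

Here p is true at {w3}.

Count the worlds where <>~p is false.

1

w0: successors {w0, w1, w4}; ~p there: w0:T, w1:T, w4:T. ✓
w1: successors {w0, w1, w2, w3}; ~p there: w0:T, w1:T, w2:T, w3:F. ✓
w2: successors {w0, w2, w3}; ~p there: w0:T, w2:T, w3:F. ✓
w3: successors {w0, w1, w3}; ~p there: w0:T, w1:T, w3:F. ✓
w4: successors {w3}; ~p there: w3:F. ✗
Satisfying worlds: {w0, w1, w2, w3}.
So <>~p fails at the other 1 world.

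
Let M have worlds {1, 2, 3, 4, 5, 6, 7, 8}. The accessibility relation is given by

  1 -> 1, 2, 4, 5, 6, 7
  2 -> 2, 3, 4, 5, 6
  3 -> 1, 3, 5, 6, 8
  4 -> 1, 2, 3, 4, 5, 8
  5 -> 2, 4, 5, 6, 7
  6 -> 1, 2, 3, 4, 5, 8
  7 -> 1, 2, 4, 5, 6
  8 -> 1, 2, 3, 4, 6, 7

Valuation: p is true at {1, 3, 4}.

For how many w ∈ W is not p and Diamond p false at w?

1: not p is F, Diamond p is T. ✗
2: not p is T, Diamond p is T. ✓
3: not p is F, Diamond p is T. ✗
4: not p is F, Diamond p is T. ✗
5: not p is T, Diamond p is T. ✓
6: not p is T, Diamond p is T. ✓
7: not p is T, Diamond p is T. ✓
8: not p is T, Diamond p is T. ✓
Satisfying worlds: {2, 5, 6, 7, 8}.
So not p and Diamond p fails at the other 3 worlds.

3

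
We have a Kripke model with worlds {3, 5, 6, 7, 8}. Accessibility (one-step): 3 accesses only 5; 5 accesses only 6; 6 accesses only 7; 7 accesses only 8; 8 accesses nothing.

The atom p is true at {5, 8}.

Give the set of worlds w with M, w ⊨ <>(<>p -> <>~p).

3: successors {5}; <>p -> <>~p there: 5:T. ✓
5: successors {6}; <>p -> <>~p there: 6:T. ✓
6: successors {7}; <>p -> <>~p there: 7:F. ✗
7: successors {8}; <>p -> <>~p there: 8:T. ✓
8: no successors, so <>(<>p -> <>~p) fails. ✗

{3, 5, 7}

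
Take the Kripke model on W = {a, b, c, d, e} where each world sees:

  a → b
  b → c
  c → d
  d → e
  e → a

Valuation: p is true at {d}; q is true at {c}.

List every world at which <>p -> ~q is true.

{a, b, d, e}

a: <>p is F, ~q is T. ✓
b: <>p is F, ~q is T. ✓
c: <>p is T, ~q is F. ✗
d: <>p is F, ~q is T. ✓
e: <>p is F, ~q is T. ✓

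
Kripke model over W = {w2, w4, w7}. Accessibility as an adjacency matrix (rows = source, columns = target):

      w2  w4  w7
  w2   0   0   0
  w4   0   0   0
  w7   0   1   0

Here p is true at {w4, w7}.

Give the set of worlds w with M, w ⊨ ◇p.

{w7}

w2: no successors, so ◇p fails. ✗
w4: no successors, so ◇p fails. ✗
w7: successors {w4}; p there: w4:T. ✓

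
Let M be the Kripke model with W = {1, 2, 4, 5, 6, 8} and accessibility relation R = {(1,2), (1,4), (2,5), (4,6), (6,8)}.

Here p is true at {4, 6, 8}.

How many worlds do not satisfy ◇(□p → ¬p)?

1: successors {2, 4}; □p → ¬p there: 2:T, 4:F. ✓
2: successors {5}; □p → ¬p there: 5:T. ✓
4: successors {6}; □p → ¬p there: 6:F. ✗
5: no successors, so ◇(□p → ¬p) fails. ✗
6: successors {8}; □p → ¬p there: 8:F. ✗
8: no successors, so ◇(□p → ¬p) fails. ✗
Satisfying worlds: {1, 2}.
So ◇(□p → ¬p) fails at the other 4 worlds.

4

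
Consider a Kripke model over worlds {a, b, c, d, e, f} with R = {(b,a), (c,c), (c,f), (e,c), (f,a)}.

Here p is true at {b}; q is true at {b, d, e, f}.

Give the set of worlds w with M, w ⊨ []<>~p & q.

a: []<>~p is T, q is F. ✗
b: []<>~p is F, q is T. ✗
c: []<>~p is T, q is F. ✗
d: []<>~p is T, q is T. ✓
e: []<>~p is T, q is T. ✓
f: []<>~p is F, q is T. ✗

{d, e}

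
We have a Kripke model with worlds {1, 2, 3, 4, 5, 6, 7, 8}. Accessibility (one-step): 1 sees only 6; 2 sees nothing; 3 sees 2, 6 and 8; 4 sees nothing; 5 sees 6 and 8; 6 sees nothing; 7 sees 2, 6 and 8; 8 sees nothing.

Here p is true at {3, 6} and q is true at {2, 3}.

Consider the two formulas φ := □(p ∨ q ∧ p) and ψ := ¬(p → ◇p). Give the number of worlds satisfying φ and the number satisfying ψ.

5 and 1

For □(p ∨ q ∧ p):
1: successors {6}; p ∨ q ∧ p there: 6:T. ✓
2: no successors, so □(p ∨ q ∧ p) holds vacuously. ✓
3: successors {2, 6, 8}; p ∨ q ∧ p there: 2:F, 6:T, 8:F. ✗
4: no successors, so □(p ∨ q ∧ p) holds vacuously. ✓
5: successors {6, 8}; p ∨ q ∧ p there: 6:T, 8:F. ✗
6: no successors, so □(p ∨ q ∧ p) holds vacuously. ✓
7: successors {2, 6, 8}; p ∨ q ∧ p there: 2:F, 6:T, 8:F. ✗
8: no successors, so □(p ∨ q ∧ p) holds vacuously. ✓
— 5 worlds.
For ¬(p → ◇p):
1: p → ◇p is T. ✗
2: p → ◇p is T. ✗
3: p → ◇p is T. ✗
4: p → ◇p is T. ✗
5: p → ◇p is T. ✗
6: p → ◇p is F. ✓
7: p → ◇p is T. ✗
8: p → ◇p is T. ✗
— 1 world.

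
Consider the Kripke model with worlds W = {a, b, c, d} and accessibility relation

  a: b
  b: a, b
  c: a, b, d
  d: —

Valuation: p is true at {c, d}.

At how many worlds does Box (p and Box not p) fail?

a: successors {b}; p and Box not p there: b:F. ✗
b: successors {a, b}; p and Box not p there: a:F, b:F. ✗
c: successors {a, b, d}; p and Box not p there: a:F, b:F, d:T. ✗
d: no successors, so Box (p and Box not p) holds vacuously. ✓
Satisfying worlds: {d}.
So Box (p and Box not p) fails at the other 3 worlds.

3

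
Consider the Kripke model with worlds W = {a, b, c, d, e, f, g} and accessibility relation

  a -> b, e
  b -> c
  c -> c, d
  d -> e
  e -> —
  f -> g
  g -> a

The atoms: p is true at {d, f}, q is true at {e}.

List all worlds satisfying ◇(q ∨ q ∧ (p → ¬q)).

a: successors {b, e}; q ∨ q ∧ (p → ¬q) there: b:F, e:T. ✓
b: successors {c}; q ∨ q ∧ (p → ¬q) there: c:F. ✗
c: successors {c, d}; q ∨ q ∧ (p → ¬q) there: c:F, d:F. ✗
d: successors {e}; q ∨ q ∧ (p → ¬q) there: e:T. ✓
e: no successors, so ◇(q ∨ q ∧ (p → ¬q)) fails. ✗
f: successors {g}; q ∨ q ∧ (p → ¬q) there: g:F. ✗
g: successors {a}; q ∨ q ∧ (p → ¬q) there: a:F. ✗

{a, d}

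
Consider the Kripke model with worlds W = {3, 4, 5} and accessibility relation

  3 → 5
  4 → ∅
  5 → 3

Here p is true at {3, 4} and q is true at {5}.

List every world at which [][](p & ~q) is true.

3: successors {5}; [](p & ~q) there: 5:T. ✓
4: no successors, so [][](p & ~q) holds vacuously. ✓
5: successors {3}; [](p & ~q) there: 3:F. ✗

{3, 4}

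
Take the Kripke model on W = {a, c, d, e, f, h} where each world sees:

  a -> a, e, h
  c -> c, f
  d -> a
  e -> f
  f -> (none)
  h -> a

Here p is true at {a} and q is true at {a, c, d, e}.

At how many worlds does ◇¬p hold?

3

a: successors {a, e, h}; ¬p there: a:F, e:T, h:T. ✓
c: successors {c, f}; ¬p there: c:T, f:T. ✓
d: successors {a}; ¬p there: a:F. ✗
e: successors {f}; ¬p there: f:T. ✓
f: no successors, so ◇¬p fails. ✗
h: successors {a}; ¬p there: a:F. ✗
Satisfying worlds: {a, c, e}.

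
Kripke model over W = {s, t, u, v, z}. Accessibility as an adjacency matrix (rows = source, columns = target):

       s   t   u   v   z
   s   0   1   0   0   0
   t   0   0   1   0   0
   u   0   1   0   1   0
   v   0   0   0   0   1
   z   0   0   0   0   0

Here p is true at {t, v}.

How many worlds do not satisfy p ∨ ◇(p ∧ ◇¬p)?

s: p is F, ◇(p ∧ ◇¬p) is T. ✓
t: p is T, ◇(p ∧ ◇¬p) is F. ✓
u: p is F, ◇(p ∧ ◇¬p) is T. ✓
v: p is T, ◇(p ∧ ◇¬p) is F. ✓
z: p is F, ◇(p ∧ ◇¬p) is F. ✗
Satisfying worlds: {s, t, u, v}.
So p ∨ ◇(p ∧ ◇¬p) fails at the other 1 world.

1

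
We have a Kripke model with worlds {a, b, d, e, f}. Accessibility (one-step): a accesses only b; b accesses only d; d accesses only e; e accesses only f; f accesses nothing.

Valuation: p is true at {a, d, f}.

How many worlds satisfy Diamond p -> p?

a: Diamond p is F, p is T. ✓
b: Diamond p is T, p is F. ✗
d: Diamond p is F, p is T. ✓
e: Diamond p is T, p is F. ✗
f: Diamond p is F, p is T. ✓
Satisfying worlds: {a, d, f}.

3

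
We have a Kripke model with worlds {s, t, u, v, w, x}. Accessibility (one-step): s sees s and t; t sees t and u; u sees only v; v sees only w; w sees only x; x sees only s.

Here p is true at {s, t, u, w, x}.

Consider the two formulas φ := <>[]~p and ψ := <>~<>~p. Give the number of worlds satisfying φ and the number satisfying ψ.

1 and 6

For <>[]~p:
s: successors {s, t}; []~p there: s:F, t:F. ✗
t: successors {t, u}; []~p there: t:F, u:T. ✓
u: successors {v}; []~p there: v:F. ✗
v: successors {w}; []~p there: w:F. ✗
w: successors {x}; []~p there: x:F. ✗
x: successors {s}; []~p there: s:F. ✗
— 1 world.
For <>~<>~p:
s: successors {s, t}; ~<>~p there: s:T, t:T. ✓
t: successors {t, u}; ~<>~p there: t:T, u:F. ✓
u: successors {v}; ~<>~p there: v:T. ✓
v: successors {w}; ~<>~p there: w:T. ✓
w: successors {x}; ~<>~p there: x:T. ✓
x: successors {s}; ~<>~p there: s:T. ✓
— 6 worlds.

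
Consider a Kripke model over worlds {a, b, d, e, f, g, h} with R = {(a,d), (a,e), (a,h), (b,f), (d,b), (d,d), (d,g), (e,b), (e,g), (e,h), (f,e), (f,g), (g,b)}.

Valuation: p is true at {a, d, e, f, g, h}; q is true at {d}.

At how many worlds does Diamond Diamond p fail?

a: successors {d, e, h}; Diamond p there: d:T, e:T, h:F. ✓
b: successors {f}; Diamond p there: f:T. ✓
d: successors {b, d, g}; Diamond p there: b:T, d:T, g:F. ✓
e: successors {b, g, h}; Diamond p there: b:T, g:F, h:F. ✓
f: successors {e, g}; Diamond p there: e:T, g:F. ✓
g: successors {b}; Diamond p there: b:T. ✓
h: no successors, so Diamond Diamond p fails. ✗
Satisfying worlds: {a, b, d, e, f, g}.
So Diamond Diamond p fails at the other 1 world.

1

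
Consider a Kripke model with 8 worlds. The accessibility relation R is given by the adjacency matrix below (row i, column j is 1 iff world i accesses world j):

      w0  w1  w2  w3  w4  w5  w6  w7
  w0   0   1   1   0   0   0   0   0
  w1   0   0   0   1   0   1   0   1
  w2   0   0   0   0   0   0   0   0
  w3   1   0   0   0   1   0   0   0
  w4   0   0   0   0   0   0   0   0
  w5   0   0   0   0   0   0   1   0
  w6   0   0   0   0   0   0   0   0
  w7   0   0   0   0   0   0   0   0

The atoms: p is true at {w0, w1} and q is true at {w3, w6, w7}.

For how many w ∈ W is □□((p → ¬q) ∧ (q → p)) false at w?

2

w0: successors {w1, w2}; □((p → ¬q) ∧ (q → p)) there: w1:F, w2:T. ✗
w1: successors {w3, w5, w7}; □((p → ¬q) ∧ (q → p)) there: w3:T, w5:F, w7:T. ✗
w2: no successors, so □□((p → ¬q) ∧ (q → p)) holds vacuously. ✓
w3: successors {w0, w4}; □((p → ¬q) ∧ (q → p)) there: w0:T, w4:T. ✓
w4: no successors, so □□((p → ¬q) ∧ (q → p)) holds vacuously. ✓
w5: successors {w6}; □((p → ¬q) ∧ (q → p)) there: w6:T. ✓
w6: no successors, so □□((p → ¬q) ∧ (q → p)) holds vacuously. ✓
w7: no successors, so □□((p → ¬q) ∧ (q → p)) holds vacuously. ✓
Satisfying worlds: {w2, w3, w4, w5, w6, w7}.
So □□((p → ¬q) ∧ (q → p)) fails at the other 2 worlds.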